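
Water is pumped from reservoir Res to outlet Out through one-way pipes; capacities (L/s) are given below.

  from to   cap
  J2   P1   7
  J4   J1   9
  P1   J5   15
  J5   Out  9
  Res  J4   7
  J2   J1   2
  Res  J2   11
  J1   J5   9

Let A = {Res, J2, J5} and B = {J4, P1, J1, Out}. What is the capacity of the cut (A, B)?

Edges leaving {Res, J2, J5}: Res→J4 (7), J2→P1 (7), J2→J1 (2), J5→Out (9).
Cut capacity = 7 + 7 + 2 + 9 = 25.

25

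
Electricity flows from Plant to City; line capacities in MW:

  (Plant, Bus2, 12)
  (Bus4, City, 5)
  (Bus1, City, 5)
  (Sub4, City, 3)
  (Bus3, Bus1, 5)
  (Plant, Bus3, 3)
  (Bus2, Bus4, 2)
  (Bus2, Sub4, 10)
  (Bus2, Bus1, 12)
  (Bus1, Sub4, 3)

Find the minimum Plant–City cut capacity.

Augment Plant→Bus3→Bus1→City: bottleneck 3, flow now 3.
Augment Plant→Bus2→Bus1→City: bottleneck 2, flow now 5.
Augment Plant→Bus2→Bus4→City: bottleneck 2, flow now 7.
Augment Plant→Bus2→Sub4→City: bottleneck 3, flow now 10.
No augmenting path remains; maximum flow = 10.
By max-flow min-cut, the minimum cut capacity equals the max flow.
In the residual graph, reachable from Plant: {Plant, Bus3, Bus2, Bus1, Sub4}.
Min-cut edges: Bus2→Bus4 (2), Bus1→City (5), Sub4→City (3); capacity 2 + 5 + 3 = 10.

10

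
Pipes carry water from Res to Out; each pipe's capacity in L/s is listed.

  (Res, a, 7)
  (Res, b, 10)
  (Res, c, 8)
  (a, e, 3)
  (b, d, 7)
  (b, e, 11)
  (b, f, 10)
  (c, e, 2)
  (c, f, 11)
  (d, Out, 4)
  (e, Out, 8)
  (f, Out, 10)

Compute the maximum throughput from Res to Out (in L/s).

Augment Res→a→e→Out: bottleneck 3, flow now 3.
Augment Res→b→d→Out: bottleneck 4, flow now 7.
Augment Res→b→e→Out: bottleneck 5, flow now 12.
Augment Res→b→f→Out: bottleneck 1, flow now 13.
Augment Res→c→f→Out: bottleneck 8, flow now 21.
No augmenting path remains; maximum flow = 21.
In the residual graph, reachable from Res: {Res, a}.
Min-cut edges: Res→b (10), Res→c (8), a→e (3); capacity 10 + 8 + 3 = 21.
This cut is saturated, so no flow can exceed 21.

21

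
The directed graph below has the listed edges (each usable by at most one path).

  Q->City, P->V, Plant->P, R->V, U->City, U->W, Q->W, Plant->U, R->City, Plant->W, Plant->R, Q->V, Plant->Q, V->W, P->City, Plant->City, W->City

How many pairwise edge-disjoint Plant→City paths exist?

Assign every edge capacity 1; by Menger, the answer equals the max flow.
Path Plant→City (+1); total 1.
Path Plant→P→City (+1); total 2.
Path Plant→Q→City (+1); total 3.
Path Plant→R→City (+1); total 4.
Path Plant→U→City (+1); total 5.
Path Plant→W→City (+1); total 6.
No residual Plant→City path; max flow = 6.
Certifying cut of size 6: {Plant→City, Plant→P, Plant→Q, Plant→R, Plant→U, Plant→W}.

6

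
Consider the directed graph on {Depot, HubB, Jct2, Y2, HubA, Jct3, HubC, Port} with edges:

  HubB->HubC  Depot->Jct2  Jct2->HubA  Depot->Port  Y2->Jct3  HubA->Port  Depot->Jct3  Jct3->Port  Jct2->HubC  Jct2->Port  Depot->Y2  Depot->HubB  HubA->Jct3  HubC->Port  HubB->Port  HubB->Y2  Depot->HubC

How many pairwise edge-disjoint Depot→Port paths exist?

Assign every edge capacity 1; by Menger, the answer equals the max flow.
Path Depot→Port (+1); total 1.
Path Depot→HubB→Port (+1); total 2.
Path Depot→Jct2→Port (+1); total 3.
Path Depot→Jct3→Port (+1); total 4.
Path Depot→HubC→Port (+1); total 5.
No residual Depot→Port path; max flow = 5.
Certifying cut of size 5: {Depot→HubB, Depot→HubC, Depot→Jct2, Depot→Port, Jct3→Port}.

5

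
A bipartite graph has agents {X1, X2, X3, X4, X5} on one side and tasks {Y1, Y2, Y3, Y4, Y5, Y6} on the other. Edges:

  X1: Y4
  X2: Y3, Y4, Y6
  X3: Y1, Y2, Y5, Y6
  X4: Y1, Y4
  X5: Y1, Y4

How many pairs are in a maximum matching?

4

Unit-capacity flow: source→left, listed edges, right→sink; max matching = max flow.
Augmenting path X1→Y4 (+1); matched 1.
Augmenting path X2→Y3 (+1); matched 2.
Augmenting path X3→Y1 (+1); matched 3.
Augmenting path X4→Y1→X3→Y2 (+1); matched 4.
No augmenting path remains; maximum matching = 4.
König certificate: {X2, X3, Y1, Y4} is a vertex cover of size 4 (every listed pair touches it), so no matching can be larger.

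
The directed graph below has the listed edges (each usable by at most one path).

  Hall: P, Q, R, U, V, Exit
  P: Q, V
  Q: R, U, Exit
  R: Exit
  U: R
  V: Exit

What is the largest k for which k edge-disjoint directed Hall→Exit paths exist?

4

Assign every edge capacity 1; by Menger, the answer equals the max flow.
Path Hall→Exit (+1); total 1.
Path Hall→Q→Exit (+1); total 2.
Path Hall→R→Exit (+1); total 3.
Path Hall→V→Exit (+1); total 4.
No residual Hall→Exit path; max flow = 4.
Certifying cut of size 4: {Hall→Exit, Q→Exit, R→Exit, V→Exit}.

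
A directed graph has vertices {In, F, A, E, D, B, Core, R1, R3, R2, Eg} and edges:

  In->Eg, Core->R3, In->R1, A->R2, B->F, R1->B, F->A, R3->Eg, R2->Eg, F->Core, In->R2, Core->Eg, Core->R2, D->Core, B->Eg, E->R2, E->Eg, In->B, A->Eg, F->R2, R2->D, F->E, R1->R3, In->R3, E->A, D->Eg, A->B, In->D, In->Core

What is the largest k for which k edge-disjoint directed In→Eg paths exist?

Assign every edge capacity 1; by Menger, the answer equals the max flow.
Path In→Eg (+1); total 1.
Path In→D→Eg (+1); total 2.
Path In→B→Eg (+1); total 3.
Path In→Core→Eg (+1); total 4.
Path In→R3→Eg (+1); total 5.
Path In→R2→Eg (+1); total 6.
Path In→R1→B→F→A→Eg (+1); total 7.
No residual In→Eg path; max flow = 7.
Certifying cut of size 7: {In→B, In→Core, In→D, In→Eg, In→R1, In→R2, In→R3}.

7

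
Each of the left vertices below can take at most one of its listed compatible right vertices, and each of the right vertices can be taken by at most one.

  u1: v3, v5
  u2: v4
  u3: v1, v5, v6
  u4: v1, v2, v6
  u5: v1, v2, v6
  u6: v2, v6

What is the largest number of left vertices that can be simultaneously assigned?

6

Unit-capacity flow: source→left, listed edges, right→sink; max matching = max flow.
Augmenting path u1→v3 (+1); matched 1.
Augmenting path u2→v4 (+1); matched 2.
Augmenting path u3→v1 (+1); matched 3.
Augmenting path u4→v2 (+1); matched 4.
Augmenting path u5→v6 (+1); matched 5.
Augmenting path u6→v2→u4→v1→u3→v5 (+1); matched 6.
No augmenting path remains; maximum matching = 6.
König certificate: {u1, u2, u3, u4, u5, u6} is a vertex cover of size 6 (every listed pair touches it), so no matching can be larger.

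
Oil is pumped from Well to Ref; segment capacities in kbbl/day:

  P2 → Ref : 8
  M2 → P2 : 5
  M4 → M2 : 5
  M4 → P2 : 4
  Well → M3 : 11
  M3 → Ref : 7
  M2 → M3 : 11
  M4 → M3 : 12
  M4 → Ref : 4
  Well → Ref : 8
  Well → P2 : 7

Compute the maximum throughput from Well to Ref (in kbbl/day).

Augment Well→Ref: bottleneck 8, flow now 8.
Augment Well→P2→Ref: bottleneck 7, flow now 15.
Augment Well→M3→Ref: bottleneck 7, flow now 22.
No augmenting path remains; maximum flow = 22.
In the residual graph, reachable from Well: {Well, M3}.
Min-cut edges: Well→P2 (7), Well→Ref (8), M3→Ref (7); capacity 7 + 8 + 7 = 22.
This cut is saturated, so no flow can exceed 22.

22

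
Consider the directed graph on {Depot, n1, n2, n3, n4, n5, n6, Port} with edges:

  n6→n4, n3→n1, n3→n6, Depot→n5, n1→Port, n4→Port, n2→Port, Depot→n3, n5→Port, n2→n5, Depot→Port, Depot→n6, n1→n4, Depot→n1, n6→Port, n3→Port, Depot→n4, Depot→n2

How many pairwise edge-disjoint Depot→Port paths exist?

Assign every edge capacity 1; by Menger, the answer equals the max flow.
Path Depot→Port (+1); total 1.
Path Depot→n1→Port (+1); total 2.
Path Depot→n2→Port (+1); total 3.
Path Depot→n3→Port (+1); total 4.
Path Depot→n4→Port (+1); total 5.
Path Depot→n5→Port (+1); total 6.
Path Depot→n6→Port (+1); total 7.
No residual Depot→Port path; max flow = 7.
Certifying cut of size 7: {Depot→Port, Depot→n1, Depot→n2, Depot→n3, Depot→n4, Depot→n5, Depot→n6}.

7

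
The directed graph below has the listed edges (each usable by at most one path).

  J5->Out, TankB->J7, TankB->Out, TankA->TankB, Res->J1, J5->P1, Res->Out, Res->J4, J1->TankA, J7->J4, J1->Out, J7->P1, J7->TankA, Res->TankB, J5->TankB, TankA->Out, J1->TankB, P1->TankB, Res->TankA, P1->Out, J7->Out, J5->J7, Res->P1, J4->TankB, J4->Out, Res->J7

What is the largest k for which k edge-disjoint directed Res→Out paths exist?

Assign every edge capacity 1; by Menger, the answer equals the max flow.
Path Res→Out (+1); total 1.
Path Res→J1→Out (+1); total 2.
Path Res→J7→Out (+1); total 3.
Path Res→TankA→Out (+1); total 4.
Path Res→P1→Out (+1); total 5.
Path Res→J4→Out (+1); total 6.
Path Res→TankB→Out (+1); total 7.
No residual Res→Out path; max flow = 7.
Certifying cut of size 7: {Res→J1, Res→J4, Res→J7, Res→Out, Res→P1, Res→TankA, Res→TankB}.

7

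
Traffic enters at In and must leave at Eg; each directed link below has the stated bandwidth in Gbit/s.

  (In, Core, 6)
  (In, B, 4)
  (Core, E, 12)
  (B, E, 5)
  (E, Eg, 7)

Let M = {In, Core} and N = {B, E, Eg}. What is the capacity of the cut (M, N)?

Edges leaving {In, Core}: In→B (4), Core→E (12).
Cut capacity = 4 + 12 = 16.

16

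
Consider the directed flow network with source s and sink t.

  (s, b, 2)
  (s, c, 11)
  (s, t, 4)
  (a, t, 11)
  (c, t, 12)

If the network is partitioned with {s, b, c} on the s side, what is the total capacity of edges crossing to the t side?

16

Edges leaving {s, b, c}: s→t (4), c→t (12).
Cut capacity = 4 + 12 = 16.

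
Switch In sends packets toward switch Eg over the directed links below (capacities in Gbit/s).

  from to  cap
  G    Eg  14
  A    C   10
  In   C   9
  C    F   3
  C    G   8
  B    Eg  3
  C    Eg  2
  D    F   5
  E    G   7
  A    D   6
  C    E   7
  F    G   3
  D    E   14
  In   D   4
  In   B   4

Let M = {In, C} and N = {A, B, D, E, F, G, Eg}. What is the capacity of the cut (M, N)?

28

Edges leaving {In, C}: In→B (4), In→D (4), C→E (7), C→F (3), C→G (8), C→Eg (2).
Cut capacity = 4 + 4 + 7 + 3 + 8 + 2 = 28.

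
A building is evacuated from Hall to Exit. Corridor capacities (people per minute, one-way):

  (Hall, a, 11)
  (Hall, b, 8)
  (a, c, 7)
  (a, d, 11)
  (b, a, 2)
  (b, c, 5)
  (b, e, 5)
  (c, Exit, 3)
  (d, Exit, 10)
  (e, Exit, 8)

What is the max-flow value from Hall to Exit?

18

Augment Hall→a→c→Exit: bottleneck 3, flow now 3.
Augment Hall→a→d→Exit: bottleneck 8, flow now 11.
Augment Hall→b→e→Exit: bottleneck 5, flow now 16.
Augment Hall→b→a→d→Exit: bottleneck 2, flow now 18.
No augmenting path remains; maximum flow = 18.
In the residual graph, reachable from Hall: {Hall, a, b, c, d}.
Min-cut edges: b→e (5), c→Exit (3), d→Exit (10); capacity 5 + 3 + 10 = 18.
This cut is saturated, so no flow can exceed 18.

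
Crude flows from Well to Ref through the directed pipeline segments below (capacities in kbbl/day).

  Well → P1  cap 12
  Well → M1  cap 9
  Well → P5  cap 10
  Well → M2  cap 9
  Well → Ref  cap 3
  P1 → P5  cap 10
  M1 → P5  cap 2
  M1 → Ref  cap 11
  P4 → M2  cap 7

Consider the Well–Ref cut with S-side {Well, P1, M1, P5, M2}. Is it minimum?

Given cut capacity: 3 + 11 = 14.
Augment Well→Ref: bottleneck 3, flow now 3.
Augment Well→M1→Ref: bottleneck 9, flow now 12.
No augmenting path remains; maximum flow = 12.
In the residual graph, reachable from Well: {Well, P1, P5, M2}.
Min-cut edges: Well→M1 (9), Well→Ref (3); capacity 9 + 3 = 12.
Cut capacity 14 exceeds the max flow 12, so it is not minimum.

No — its capacity is 14, but the minimum cut has capacity 12.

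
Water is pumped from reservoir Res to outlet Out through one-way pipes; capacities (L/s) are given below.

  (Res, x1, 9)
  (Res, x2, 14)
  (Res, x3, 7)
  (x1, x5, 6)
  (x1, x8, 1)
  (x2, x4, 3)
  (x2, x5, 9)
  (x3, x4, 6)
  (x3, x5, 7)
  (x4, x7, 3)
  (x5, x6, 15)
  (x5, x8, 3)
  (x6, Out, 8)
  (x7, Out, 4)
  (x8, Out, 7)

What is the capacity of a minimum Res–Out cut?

Augment Res→x1→x8→Out: bottleneck 1, flow now 1.
Augment Res→x1→x5→x6→Out: bottleneck 6, flow now 7.
Augment Res→x2→x4→x7→Out: bottleneck 3, flow now 10.
Augment Res→x2→x5→x6→Out: bottleneck 2, flow now 12.
Augment Res→x2→x5→x8→Out: bottleneck 3, flow now 15.
No augmenting path remains; maximum flow = 15.
By max-flow min-cut, the minimum cut capacity equals the max flow.
In the residual graph, reachable from Res: {Res, x1, x2, x3, x4, x5, x6}.
Min-cut edges: x1→x8 (1), x4→x7 (3), x5→x8 (3), x6→Out (8); capacity 1 + 3 + 3 + 8 = 15.

15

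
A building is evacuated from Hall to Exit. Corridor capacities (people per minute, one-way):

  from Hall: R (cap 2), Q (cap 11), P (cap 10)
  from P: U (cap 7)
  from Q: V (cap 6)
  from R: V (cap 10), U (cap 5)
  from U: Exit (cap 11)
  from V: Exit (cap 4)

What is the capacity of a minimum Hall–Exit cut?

Augment Hall→P→U→Exit: bottleneck 7, flow now 7.
Augment Hall→Q→V→Exit: bottleneck 4, flow now 11.
Augment Hall→R→U→Exit: bottleneck 2, flow now 13.
No augmenting path remains; maximum flow = 13.
By max-flow min-cut, the minimum cut capacity equals the max flow.
In the residual graph, reachable from Hall: {Hall, P, Q, V}.
Min-cut edges: Hall→R (2), P→U (7), V→Exit (4); capacity 2 + 7 + 4 = 13.

13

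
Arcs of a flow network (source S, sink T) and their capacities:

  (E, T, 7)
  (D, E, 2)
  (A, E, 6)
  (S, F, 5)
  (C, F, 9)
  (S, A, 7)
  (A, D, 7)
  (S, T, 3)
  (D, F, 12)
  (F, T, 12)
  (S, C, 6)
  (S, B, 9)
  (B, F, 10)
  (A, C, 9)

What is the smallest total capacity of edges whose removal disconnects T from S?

22

Augment S→T: bottleneck 3, flow now 3.
Augment S→F→T: bottleneck 5, flow now 8.
Augment S→A→E→T: bottleneck 6, flow now 14.
Augment S→B→F→T: bottleneck 7, flow now 21.
Augment S→A→D→E→T: bottleneck 1, flow now 22.
No augmenting path remains; maximum flow = 22.
By max-flow min-cut, the minimum cut capacity equals the max flow.
In the residual graph, reachable from S: {S, B, C, F}.
Min-cut edges: S→A (7), S→T (3), F→T (12); capacity 7 + 3 + 12 = 22.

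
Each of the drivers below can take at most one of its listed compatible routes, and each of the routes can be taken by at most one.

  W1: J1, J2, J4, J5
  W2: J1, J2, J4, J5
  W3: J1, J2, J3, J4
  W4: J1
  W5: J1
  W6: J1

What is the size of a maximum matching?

4

Unit-capacity flow: source→left, listed edges, right→sink; max matching = max flow.
Augmenting path W1→J1 (+1); matched 1.
Augmenting path W2→J2 (+1); matched 2.
Augmenting path W3→J3 (+1); matched 3.
Augmenting path W4→J1→W1→J4 (+1); matched 4.
No augmenting path remains; maximum matching = 4.
König certificate: {W1, W2, W3, J1} is a vertex cover of size 4 (every listed pair touches it), so no matching can be larger.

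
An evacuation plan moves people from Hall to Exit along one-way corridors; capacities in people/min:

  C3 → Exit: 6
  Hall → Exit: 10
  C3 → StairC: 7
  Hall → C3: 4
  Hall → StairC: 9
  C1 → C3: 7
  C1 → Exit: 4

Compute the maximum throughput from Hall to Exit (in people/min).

14

Augment Hall→Exit: bottleneck 10, flow now 10.
Augment Hall→C3→Exit: bottleneck 4, flow now 14.
No augmenting path remains; maximum flow = 14.
In the residual graph, reachable from Hall: {Hall, StairC}.
Min-cut edges: Hall→C3 (4), Hall→Exit (10); capacity 4 + 10 = 14.
This cut is saturated, so no flow can exceed 14.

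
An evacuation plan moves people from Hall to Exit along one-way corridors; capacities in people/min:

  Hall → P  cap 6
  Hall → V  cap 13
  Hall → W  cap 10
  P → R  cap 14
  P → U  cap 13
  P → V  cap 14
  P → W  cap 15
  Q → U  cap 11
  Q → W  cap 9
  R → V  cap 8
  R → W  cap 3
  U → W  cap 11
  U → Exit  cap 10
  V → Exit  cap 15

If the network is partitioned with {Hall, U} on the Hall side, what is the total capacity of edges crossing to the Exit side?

50

Edges leaving {Hall, U}: Hall→P (6), Hall→V (13), Hall→W (10), U→W (11), U→Exit (10).
Cut capacity = 6 + 13 + 10 + 11 + 10 = 50.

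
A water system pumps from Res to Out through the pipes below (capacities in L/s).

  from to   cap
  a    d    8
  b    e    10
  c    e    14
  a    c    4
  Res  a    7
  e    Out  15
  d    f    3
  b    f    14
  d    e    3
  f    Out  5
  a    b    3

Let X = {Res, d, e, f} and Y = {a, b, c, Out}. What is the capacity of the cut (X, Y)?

Edges leaving {Res, d, e, f}: Res→a (7), e→Out (15), f→Out (5).
Cut capacity = 7 + 15 + 5 = 27.

27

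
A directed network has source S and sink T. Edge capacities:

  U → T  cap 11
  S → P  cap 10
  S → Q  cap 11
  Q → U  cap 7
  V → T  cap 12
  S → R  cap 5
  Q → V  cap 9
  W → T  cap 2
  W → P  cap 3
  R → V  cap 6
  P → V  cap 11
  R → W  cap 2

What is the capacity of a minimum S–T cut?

Augment S→P→V→T: bottleneck 10, flow now 10.
Augment S→Q→U→T: bottleneck 7, flow now 17.
Augment S→Q→V→T: bottleneck 2, flow now 19.
Augment S→R→W→T: bottleneck 2, flow now 21.
No augmenting path remains; maximum flow = 21.
By max-flow min-cut, the minimum cut capacity equals the max flow.
In the residual graph, reachable from S: {S, P, Q, R, V}.
Min-cut edges: Q→U (7), R→W (2), V→T (12); capacity 7 + 2 + 12 = 21.

21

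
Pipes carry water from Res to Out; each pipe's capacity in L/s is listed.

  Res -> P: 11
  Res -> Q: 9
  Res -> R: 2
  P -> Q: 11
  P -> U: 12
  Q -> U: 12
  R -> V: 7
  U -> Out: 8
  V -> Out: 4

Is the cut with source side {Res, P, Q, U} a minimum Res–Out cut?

Yes — it is a minimum cut (capacity 10).

Given cut capacity: 2 + 8 = 10.
Augment Res→P→U→Out: bottleneck 8, flow now 8.
Augment Res→R→V→Out: bottleneck 2, flow now 10.
No augmenting path remains; maximum flow = 10.
Cut capacity 10 equals the max flow, so it is a minimum cut.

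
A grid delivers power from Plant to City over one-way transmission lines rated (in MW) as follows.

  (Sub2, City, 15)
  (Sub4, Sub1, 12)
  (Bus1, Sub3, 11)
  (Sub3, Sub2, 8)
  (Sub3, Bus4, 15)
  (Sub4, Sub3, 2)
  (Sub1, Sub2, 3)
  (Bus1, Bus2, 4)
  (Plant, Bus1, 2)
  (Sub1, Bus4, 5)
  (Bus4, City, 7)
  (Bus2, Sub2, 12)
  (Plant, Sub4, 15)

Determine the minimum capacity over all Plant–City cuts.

Augment Plant→Bus1→Bus2→Sub2→City: bottleneck 2, flow now 2.
Augment Plant→Sub4→Sub1→Bus4→City: bottleneck 5, flow now 7.
Augment Plant→Sub4→Sub1→Sub2→City: bottleneck 3, flow now 10.
Augment Plant→Sub4→Sub3→Bus4→City: bottleneck 2, flow now 12.
No augmenting path remains; maximum flow = 12.
By max-flow min-cut, the minimum cut capacity equals the max flow.
In the residual graph, reachable from Plant: {Plant, Sub4, Sub1}.
Min-cut edges: Plant→Bus1 (2), Sub4→Sub3 (2), Sub1→Bus4 (5), Sub1→Sub2 (3); capacity 2 + 2 + 5 + 3 = 12.

12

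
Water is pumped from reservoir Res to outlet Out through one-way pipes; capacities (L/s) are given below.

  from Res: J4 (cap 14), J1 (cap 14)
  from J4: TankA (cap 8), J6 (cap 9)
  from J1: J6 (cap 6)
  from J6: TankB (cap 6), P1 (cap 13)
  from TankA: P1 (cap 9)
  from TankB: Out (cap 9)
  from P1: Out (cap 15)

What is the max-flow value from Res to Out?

Augment Res→J4→J6→TankB→Out: bottleneck 6, flow now 6.
Augment Res→J4→J6→P1→Out: bottleneck 3, flow now 9.
Augment Res→J4→TankA→P1→Out: bottleneck 5, flow now 14.
Augment Res→J1→J6→P1→Out: bottleneck 6, flow now 20.
No augmenting path remains; maximum flow = 20.
In the residual graph, reachable from Res: {Res, J1}.
Min-cut edges: Res→J4 (14), J1→J6 (6); capacity 14 + 6 = 20.
This cut is saturated, so no flow can exceed 20.

20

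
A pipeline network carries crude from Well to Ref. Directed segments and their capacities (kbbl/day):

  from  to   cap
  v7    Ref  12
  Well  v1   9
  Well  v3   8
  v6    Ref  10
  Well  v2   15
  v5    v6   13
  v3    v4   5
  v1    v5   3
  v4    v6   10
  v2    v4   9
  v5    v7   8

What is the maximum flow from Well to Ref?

Augment Well→v1→v5→v6→Ref: bottleneck 3, flow now 3.
Augment Well→v2→v4→v6→Ref: bottleneck 7, flow now 10.
Augment Well→v2→v4→v6→v5→v7→Ref: bottleneck 2, flow now 12. (uses reverse residual edge)
Augment Well→v3→v4→v6→v5→v7→Ref: bottleneck 1, flow now 13. (uses reverse residual edge)
No augmenting path remains; maximum flow = 13.
In the residual graph, reachable from Well: {Well, v1, v2, v3, v4}.
Min-cut edges: v1→v5 (3), v4→v6 (10); capacity 3 + 10 = 13.
This cut is saturated, so no flow can exceed 13.

13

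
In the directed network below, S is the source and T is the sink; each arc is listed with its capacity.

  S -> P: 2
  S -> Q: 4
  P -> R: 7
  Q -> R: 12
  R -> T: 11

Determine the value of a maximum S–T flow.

Augment S→P→R→T: bottleneck 2, flow now 2.
Augment S→Q→R→T: bottleneck 4, flow now 6.
No augmenting path remains; maximum flow = 6.
In the residual graph, reachable from S: {S}.
Min-cut edges: S→P (2), S→Q (4); capacity 2 + 4 = 6.
This cut is saturated, so no flow can exceed 6.

6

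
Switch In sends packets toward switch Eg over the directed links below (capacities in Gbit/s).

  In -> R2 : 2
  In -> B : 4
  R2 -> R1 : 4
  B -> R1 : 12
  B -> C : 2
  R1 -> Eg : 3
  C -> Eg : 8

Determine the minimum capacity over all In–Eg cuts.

Augment In→R2→R1→Eg: bottleneck 2, flow now 2.
Augment In→B→R1→Eg: bottleneck 1, flow now 3.
Augment In→B→C→Eg: bottleneck 2, flow now 5.
No augmenting path remains; maximum flow = 5.
By max-flow min-cut, the minimum cut capacity equals the max flow.
In the residual graph, reachable from In: {In, R2, B, R1}.
Min-cut edges: B→C (2), R1→Eg (3); capacity 2 + 3 = 5.

5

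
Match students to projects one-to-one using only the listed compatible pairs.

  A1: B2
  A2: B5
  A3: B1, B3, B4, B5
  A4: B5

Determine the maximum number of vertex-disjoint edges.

Unit-capacity flow: source→left, listed edges, right→sink; max matching = max flow.
Augmenting path A1→B2 (+1); matched 1.
Augmenting path A2→B5 (+1); matched 2.
Augmenting path A3→B1 (+1); matched 3.
No augmenting path remains; maximum matching = 3.
König certificate: {A1, A3, B5} is a vertex cover of size 3 (every listed pair touches it), so no matching can be larger.

3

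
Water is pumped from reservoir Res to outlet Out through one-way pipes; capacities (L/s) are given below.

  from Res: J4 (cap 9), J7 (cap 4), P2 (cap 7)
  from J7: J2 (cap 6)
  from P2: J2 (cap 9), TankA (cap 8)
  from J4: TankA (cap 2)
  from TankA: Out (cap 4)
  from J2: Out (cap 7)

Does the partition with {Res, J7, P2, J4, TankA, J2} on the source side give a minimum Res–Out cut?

Given cut capacity: 4 + 7 = 11.
Augment Res→J7→J2→Out: bottleneck 4, flow now 4.
Augment Res→P2→TankA→Out: bottleneck 4, flow now 8.
Augment Res→P2→J2→Out: bottleneck 3, flow now 11.
No augmenting path remains; maximum flow = 11.
Cut capacity 11 equals the max flow, so it is a minimum cut.

Yes — it is a minimum cut (capacity 11).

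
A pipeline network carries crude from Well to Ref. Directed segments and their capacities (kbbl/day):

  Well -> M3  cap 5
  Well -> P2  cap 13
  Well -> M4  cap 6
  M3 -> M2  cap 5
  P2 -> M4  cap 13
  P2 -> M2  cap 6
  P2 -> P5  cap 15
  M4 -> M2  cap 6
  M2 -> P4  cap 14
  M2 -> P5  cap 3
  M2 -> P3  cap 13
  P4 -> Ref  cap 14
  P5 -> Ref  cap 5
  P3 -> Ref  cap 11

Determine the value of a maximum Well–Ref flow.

22

Augment Well→P2→P5→Ref: bottleneck 5, flow now 5.
Augment Well→M3→M2→P4→Ref: bottleneck 5, flow now 10.
Augment Well→P2→M2→P4→Ref: bottleneck 6, flow now 16.
Augment Well→M4→M2→P4→Ref: bottleneck 3, flow now 19.
Augment Well→M4→M2→P3→Ref: bottleneck 3, flow now 22.
No augmenting path remains; maximum flow = 22.
In the residual graph, reachable from Well: {Well, P2, M4, P5}.
Min-cut edges: Well→M3 (5), P2→M2 (6), M4→M2 (6), P5→Ref (5); capacity 5 + 6 + 6 + 5 = 22.
This cut is saturated, so no flow can exceed 22.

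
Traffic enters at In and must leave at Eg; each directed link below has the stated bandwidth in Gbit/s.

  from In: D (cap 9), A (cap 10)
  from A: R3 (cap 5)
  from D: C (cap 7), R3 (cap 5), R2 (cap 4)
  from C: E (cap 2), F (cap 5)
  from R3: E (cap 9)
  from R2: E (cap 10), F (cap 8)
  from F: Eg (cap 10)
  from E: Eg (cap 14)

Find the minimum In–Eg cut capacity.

Augment In→A→R3→E→Eg: bottleneck 5, flow now 5.
Augment In→D→C→F→Eg: bottleneck 5, flow now 10.
Augment In→D→C→E→Eg: bottleneck 2, flow now 12.
Augment In→D→R3→E→Eg: bottleneck 2, flow now 14.
No augmenting path remains; maximum flow = 14.
By max-flow min-cut, the minimum cut capacity equals the max flow.
In the residual graph, reachable from In: {In, A}.
Min-cut edges: In→D (9), A→R3 (5); capacity 9 + 5 = 14.

14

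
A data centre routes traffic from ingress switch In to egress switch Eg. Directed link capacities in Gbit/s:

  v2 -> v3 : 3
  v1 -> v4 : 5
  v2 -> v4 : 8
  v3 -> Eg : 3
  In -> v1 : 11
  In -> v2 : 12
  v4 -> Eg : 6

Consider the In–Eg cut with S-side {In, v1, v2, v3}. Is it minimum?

No — its capacity is 16, but the minimum cut has capacity 9.

Given cut capacity: 5 + 8 + 3 = 16.
Augment In→v1→v4→Eg: bottleneck 5, flow now 5.
Augment In→v2→v3→Eg: bottleneck 3, flow now 8.
Augment In→v2→v4→Eg: bottleneck 1, flow now 9.
No augmenting path remains; maximum flow = 9.
In the residual graph, reachable from In: {In, v1, v2, v4}.
Min-cut edges: v2→v3 (3), v4→Eg (6); capacity 3 + 6 = 9.
Cut capacity 16 exceeds the max flow 9, so it is not minimum.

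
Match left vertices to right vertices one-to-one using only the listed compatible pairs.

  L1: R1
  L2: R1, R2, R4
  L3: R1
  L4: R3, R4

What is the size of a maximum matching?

3

Unit-capacity flow: source→left, listed edges, right→sink; max matching = max flow.
Augmenting path L1→R1 (+1); matched 1.
Augmenting path L2→R2 (+1); matched 2.
Augmenting path L4→R3 (+1); matched 3.
No augmenting path remains; maximum matching = 3.
König certificate: {L2, L4, R1} is a vertex cover of size 3 (every listed pair touches it), so no matching can be larger.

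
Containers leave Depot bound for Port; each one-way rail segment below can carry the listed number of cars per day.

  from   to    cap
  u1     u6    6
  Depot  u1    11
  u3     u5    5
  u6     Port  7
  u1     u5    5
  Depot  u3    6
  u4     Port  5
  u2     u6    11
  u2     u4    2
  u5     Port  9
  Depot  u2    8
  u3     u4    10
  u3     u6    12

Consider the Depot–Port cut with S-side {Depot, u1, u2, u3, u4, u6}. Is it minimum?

Given cut capacity: 5 + 5 + 5 + 7 = 22.
Augment Depot→u1→u5→Port: bottleneck 5, flow now 5.
Augment Depot→u1→u6→Port: bottleneck 6, flow now 11.
Augment Depot→u2→u4→Port: bottleneck 2, flow now 13.
Augment Depot→u2→u6→Port: bottleneck 1, flow now 14.
Augment Depot→u3→u4→Port: bottleneck 3, flow now 17.
Augment Depot→u3→u5→Port: bottleneck 3, flow now 20.
No augmenting path remains; maximum flow = 20.
In the residual graph, reachable from Depot: {Depot, u1, u2, u6}.
Min-cut edges: Depot→u3 (6), u1→u5 (5), u2→u4 (2), u6→Port (7); capacity 6 + 5 + 2 + 7 = 20.
Cut capacity 22 exceeds the max flow 20, so it is not minimum.

No — its capacity is 22, but the minimum cut has capacity 20.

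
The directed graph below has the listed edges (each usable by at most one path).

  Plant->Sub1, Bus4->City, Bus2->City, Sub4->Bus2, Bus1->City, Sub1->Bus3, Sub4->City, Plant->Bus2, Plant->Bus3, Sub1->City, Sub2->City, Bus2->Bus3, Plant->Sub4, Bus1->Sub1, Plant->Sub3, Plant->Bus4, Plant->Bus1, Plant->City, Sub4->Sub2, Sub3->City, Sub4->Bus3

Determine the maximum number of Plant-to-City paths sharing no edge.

Assign every edge capacity 1; by Menger, the answer equals the max flow.
Path Plant→City (+1); total 1.
Path Plant→Sub3→City (+1); total 2.
Path Plant→Sub4→City (+1); total 3.
Path Plant→Bus1→City (+1); total 4.
Path Plant→Sub1→City (+1); total 5.
Path Plant→Bus2→City (+1); total 6.
Path Plant→Bus4→City (+1); total 7.
No residual Plant→City path; max flow = 7.
Certifying cut of size 7: {Plant→Bus1, Plant→Bus2, Plant→Bus4, Plant→City, Plant→Sub1, Plant→Sub3, Plant→Sub4}.

7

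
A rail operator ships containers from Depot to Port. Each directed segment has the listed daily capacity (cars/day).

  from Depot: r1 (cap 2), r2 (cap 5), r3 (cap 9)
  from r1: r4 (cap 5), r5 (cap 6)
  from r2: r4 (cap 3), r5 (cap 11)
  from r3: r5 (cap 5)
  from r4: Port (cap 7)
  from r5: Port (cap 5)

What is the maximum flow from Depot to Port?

Augment Depot→r1→r4→Port: bottleneck 2, flow now 2.
Augment Depot→r2→r4→Port: bottleneck 3, flow now 5.
Augment Depot→r2→r5→Port: bottleneck 2, flow now 7.
Augment Depot→r3→r5→Port: bottleneck 3, flow now 10.
No augmenting path remains; maximum flow = 10.
In the residual graph, reachable from Depot: {Depot, r2, r3, r5}.
Min-cut edges: Depot→r1 (2), r2→r4 (3), r5→Port (5); capacity 2 + 3 + 5 = 10.
This cut is saturated, so no flow can exceed 10.

10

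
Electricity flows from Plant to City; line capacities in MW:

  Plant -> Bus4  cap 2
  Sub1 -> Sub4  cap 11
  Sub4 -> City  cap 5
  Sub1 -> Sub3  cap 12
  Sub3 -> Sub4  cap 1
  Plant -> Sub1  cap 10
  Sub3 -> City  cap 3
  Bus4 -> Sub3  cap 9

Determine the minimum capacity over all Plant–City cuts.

Augment Plant→Bus4→Sub3→City: bottleneck 2, flow now 2.
Augment Plant→Sub1→Sub4→City: bottleneck 5, flow now 7.
Augment Plant→Sub1→Sub3→City: bottleneck 1, flow now 8.
No augmenting path remains; maximum flow = 8.
By max-flow min-cut, the minimum cut capacity equals the max flow.
In the residual graph, reachable from Plant: {Plant, Bus4, Sub1, Sub4, Sub3}.
Min-cut edges: Sub4→City (5), Sub3→City (3); capacity 5 + 3 = 8.

8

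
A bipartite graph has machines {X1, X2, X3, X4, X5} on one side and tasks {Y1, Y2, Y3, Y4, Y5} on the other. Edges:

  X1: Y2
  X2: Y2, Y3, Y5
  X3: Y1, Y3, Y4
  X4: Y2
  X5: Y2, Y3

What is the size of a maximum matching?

Unit-capacity flow: source→left, listed edges, right→sink; max matching = max flow.
Augmenting path X1→Y2 (+1); matched 1.
Augmenting path X2→Y3 (+1); matched 2.
Augmenting path X3→Y1 (+1); matched 3.
Augmenting path X5→Y3→X2→Y5 (+1); matched 4.
No augmenting path remains; maximum matching = 4.
König certificate: {X2, X3, X5, Y2} is a vertex cover of size 4 (every listed pair touches it), so no matching can be larger.

4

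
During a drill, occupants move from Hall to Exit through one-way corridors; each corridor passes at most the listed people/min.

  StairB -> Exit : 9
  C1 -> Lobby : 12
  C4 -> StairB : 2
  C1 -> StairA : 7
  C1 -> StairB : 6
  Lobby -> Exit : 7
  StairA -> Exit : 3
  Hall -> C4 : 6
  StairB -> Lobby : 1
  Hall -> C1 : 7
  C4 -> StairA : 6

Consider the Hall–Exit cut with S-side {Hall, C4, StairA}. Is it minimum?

Yes — it is a minimum cut (capacity 12).

Given cut capacity: 7 + 2 + 3 = 12.
Augment Hall→C4→StairA→Exit: bottleneck 3, flow now 3.
Augment Hall→C4→StairB→Exit: bottleneck 2, flow now 5.
Augment Hall→C1→StairB→Exit: bottleneck 6, flow now 11.
Augment Hall→C1→Lobby→Exit: bottleneck 1, flow now 12.
No augmenting path remains; maximum flow = 12.
Cut capacity 12 equals the max flow, so it is a minimum cut.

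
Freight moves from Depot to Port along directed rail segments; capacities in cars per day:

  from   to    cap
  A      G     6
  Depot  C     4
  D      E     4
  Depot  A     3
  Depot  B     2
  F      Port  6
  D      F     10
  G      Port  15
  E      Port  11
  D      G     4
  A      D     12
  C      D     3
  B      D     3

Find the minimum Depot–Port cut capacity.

Augment Depot→A→G→Port: bottleneck 3, flow now 3.
Augment Depot→B→D→E→Port: bottleneck 2, flow now 5.
Augment Depot→C→D→E→Port: bottleneck 2, flow now 7.
Augment Depot→C→D→F→Port: bottleneck 1, flow now 8.
No augmenting path remains; maximum flow = 8.
By max-flow min-cut, the minimum cut capacity equals the max flow.
In the residual graph, reachable from Depot: {Depot, C}.
Min-cut edges: Depot→A (3), Depot→B (2), C→D (3); capacity 3 + 2 + 3 = 8.

8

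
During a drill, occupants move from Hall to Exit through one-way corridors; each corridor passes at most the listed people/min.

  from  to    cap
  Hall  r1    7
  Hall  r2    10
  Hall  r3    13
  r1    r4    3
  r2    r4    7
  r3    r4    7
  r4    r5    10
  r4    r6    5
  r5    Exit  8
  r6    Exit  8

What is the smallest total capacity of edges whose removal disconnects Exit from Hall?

13

Augment Hall→r1→r4→r5→Exit: bottleneck 3, flow now 3.
Augment Hall→r2→r4→r5→Exit: bottleneck 5, flow now 8.
Augment Hall→r2→r4→r6→Exit: bottleneck 2, flow now 10.
Augment Hall→r3→r4→r6→Exit: bottleneck 3, flow now 13.
No augmenting path remains; maximum flow = 13.
By max-flow min-cut, the minimum cut capacity equals the max flow.
In the residual graph, reachable from Hall: {Hall, r1, r2, r3, r4, r5}.
Min-cut edges: r4→r6 (5), r5→Exit (8); capacity 5 + 8 = 13.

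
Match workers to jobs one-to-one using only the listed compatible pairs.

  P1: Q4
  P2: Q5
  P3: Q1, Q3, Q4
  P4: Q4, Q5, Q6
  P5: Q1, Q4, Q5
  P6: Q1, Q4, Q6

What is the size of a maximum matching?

5

Unit-capacity flow: source→left, listed edges, right→sink; max matching = max flow.
Augmenting path P1→Q4 (+1); matched 1.
Augmenting path P2→Q5 (+1); matched 2.
Augmenting path P3→Q1 (+1); matched 3.
Augmenting path P4→Q6 (+1); matched 4.
Augmenting path P5→Q1→P3→Q3 (+1); matched 5.
No augmenting path remains; maximum matching = 5.
König certificate: {P3, Q1, Q4, Q5, Q6} is a vertex cover of size 5 (every listed pair touches it), so no matching can be larger.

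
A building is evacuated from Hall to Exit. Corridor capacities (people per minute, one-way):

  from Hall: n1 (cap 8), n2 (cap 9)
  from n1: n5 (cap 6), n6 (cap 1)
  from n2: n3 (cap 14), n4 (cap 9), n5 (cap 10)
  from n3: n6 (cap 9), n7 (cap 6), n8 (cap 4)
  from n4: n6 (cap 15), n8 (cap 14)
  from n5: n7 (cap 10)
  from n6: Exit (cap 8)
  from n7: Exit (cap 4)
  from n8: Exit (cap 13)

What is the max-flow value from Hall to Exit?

14

Augment Hall→n1→n6→Exit: bottleneck 1, flow now 1.
Augment Hall→n1→n5→n7→Exit: bottleneck 4, flow now 5.
Augment Hall→n2→n3→n6→Exit: bottleneck 7, flow now 12.
Augment Hall→n2→n3→n8→Exit: bottleneck 2, flow now 14.
No augmenting path remains; maximum flow = 14.
In the residual graph, reachable from Hall: {Hall, n1, n5, n7}.
Min-cut edges: Hall→n2 (9), n1→n6 (1), n7→Exit (4); capacity 9 + 1 + 4 = 14.
This cut is saturated, so no flow can exceed 14.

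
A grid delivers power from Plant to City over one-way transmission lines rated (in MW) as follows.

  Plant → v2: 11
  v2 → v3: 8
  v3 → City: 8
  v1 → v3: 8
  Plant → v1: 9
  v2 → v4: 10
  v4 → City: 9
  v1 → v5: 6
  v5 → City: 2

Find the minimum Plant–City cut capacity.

19

Augment Plant→v1→v3→City: bottleneck 8, flow now 8.
Augment Plant→v1→v5→City: bottleneck 1, flow now 9.
Augment Plant→v2→v4→City: bottleneck 9, flow now 18.
Augment Plant→v2→v3→v1→v5→City: bottleneck 1, flow now 19. (uses reverse residual edge)
No augmenting path remains; maximum flow = 19.
By max-flow min-cut, the minimum cut capacity equals the max flow.
In the residual graph, reachable from Plant: {Plant, v1, v2, v3, v4, v5}.
Min-cut edges: v3→City (8), v4→City (9), v5→City (2); capacity 8 + 9 + 2 = 19.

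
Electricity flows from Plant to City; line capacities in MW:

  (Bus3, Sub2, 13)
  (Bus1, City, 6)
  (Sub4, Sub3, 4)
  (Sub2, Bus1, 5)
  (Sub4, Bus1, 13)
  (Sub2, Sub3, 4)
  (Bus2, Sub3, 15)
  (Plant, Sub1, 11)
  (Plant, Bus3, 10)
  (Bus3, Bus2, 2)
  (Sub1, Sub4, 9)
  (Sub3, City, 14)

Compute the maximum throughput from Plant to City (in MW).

16

Augment Plant→Sub1→Sub4→Bus1→City: bottleneck 6, flow now 6.
Augment Plant→Sub1→Sub4→Sub3→City: bottleneck 3, flow now 9.
Augment Plant→Bus3→Sub2→Sub3→City: bottleneck 4, flow now 13.
Augment Plant→Bus3→Bus2→Sub3→City: bottleneck 2, flow now 15.
Augment Plant→Bus3→Sub2→Bus1→Sub4→Sub3→City: bottleneck 1, flow now 16. (uses reverse residual edge)
No augmenting path remains; maximum flow = 16.
In the residual graph, reachable from Plant: {Plant, Sub1, Bus3, Sub2, Sub4, Bus1}.
Min-cut edges: Bus3→Bus2 (2), Sub2→Sub3 (4), Sub4→Sub3 (4), Bus1→City (6); capacity 2 + 4 + 4 + 6 = 16.
This cut is saturated, so no flow can exceed 16.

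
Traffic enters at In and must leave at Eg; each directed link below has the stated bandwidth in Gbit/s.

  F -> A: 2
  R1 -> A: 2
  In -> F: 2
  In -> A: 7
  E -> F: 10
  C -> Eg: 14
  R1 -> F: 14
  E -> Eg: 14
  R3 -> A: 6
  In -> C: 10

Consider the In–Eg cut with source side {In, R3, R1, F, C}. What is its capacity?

31

Edges leaving {In, R3, R1, F, C}: In→A (7), R3→A (6), R1→A (2), F→A (2), C→Eg (14).
Cut capacity = 7 + 6 + 2 + 2 + 14 = 31.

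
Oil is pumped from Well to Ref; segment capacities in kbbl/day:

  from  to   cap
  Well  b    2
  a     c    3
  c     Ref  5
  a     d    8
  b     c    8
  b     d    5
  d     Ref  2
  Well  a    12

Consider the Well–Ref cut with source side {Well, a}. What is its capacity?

13

Edges leaving {Well, a}: Well→b (2), a→c (3), a→d (8).
Cut capacity = 2 + 3 + 8 = 13.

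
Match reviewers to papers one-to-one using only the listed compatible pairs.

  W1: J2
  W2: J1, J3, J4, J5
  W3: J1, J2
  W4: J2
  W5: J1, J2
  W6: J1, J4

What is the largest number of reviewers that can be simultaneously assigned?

Unit-capacity flow: source→left, listed edges, right→sink; max matching = max flow.
Augmenting path W1→J2 (+1); matched 1.
Augmenting path W2→J1 (+1); matched 2.
Augmenting path W6→J4 (+1); matched 3.
Augmenting path W3→J1→W2→J3 (+1); matched 4.
No augmenting path remains; maximum matching = 4.
König certificate: {W2, W6, J1, J2} is a vertex cover of size 4 (every listed pair touches it), so no matching can be larger.

4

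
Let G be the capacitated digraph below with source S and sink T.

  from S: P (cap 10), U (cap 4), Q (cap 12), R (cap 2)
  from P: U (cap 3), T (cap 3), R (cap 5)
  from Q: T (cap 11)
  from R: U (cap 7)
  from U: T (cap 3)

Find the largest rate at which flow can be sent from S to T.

17

Augment S→P→T: bottleneck 3, flow now 3.
Augment S→Q→T: bottleneck 11, flow now 14.
Augment S→U→T: bottleneck 3, flow now 17.
No augmenting path remains; maximum flow = 17.
In the residual graph, reachable from S: {S, P, Q, R, U}.
Min-cut edges: P→T (3), Q→T (11), U→T (3); capacity 3 + 11 + 3 = 17.
This cut is saturated, so no flow can exceed 17.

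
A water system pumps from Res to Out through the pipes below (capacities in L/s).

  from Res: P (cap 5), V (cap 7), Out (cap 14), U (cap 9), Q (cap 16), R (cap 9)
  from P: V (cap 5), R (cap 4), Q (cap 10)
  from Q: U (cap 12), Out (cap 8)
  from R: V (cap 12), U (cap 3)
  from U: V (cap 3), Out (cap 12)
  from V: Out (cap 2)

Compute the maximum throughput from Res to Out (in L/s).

Augment Res→Out: bottleneck 14, flow now 14.
Augment Res→Q→Out: bottleneck 8, flow now 22.
Augment Res→U→Out: bottleneck 9, flow now 31.
Augment Res→V→Out: bottleneck 2, flow now 33.
Augment Res→Q→U→Out: bottleneck 3, flow now 36.
No augmenting path remains; maximum flow = 36.
In the residual graph, reachable from Res: {Res, P, Q, R, U, V}.
Min-cut edges: Res→Out (14), Q→Out (8), U→Out (12), V→Out (2); capacity 14 + 8 + 12 + 2 = 36.
This cut is saturated, so no flow can exceed 36.

36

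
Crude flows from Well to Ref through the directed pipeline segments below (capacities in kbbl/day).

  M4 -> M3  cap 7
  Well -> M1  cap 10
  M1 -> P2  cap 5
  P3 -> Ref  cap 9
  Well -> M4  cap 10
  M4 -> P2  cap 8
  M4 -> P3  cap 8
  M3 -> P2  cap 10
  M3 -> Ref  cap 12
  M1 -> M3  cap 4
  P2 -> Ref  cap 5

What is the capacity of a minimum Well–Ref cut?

19

Augment Well→M1→P2→Ref: bottleneck 5, flow now 5.
Augment Well→M1→M3→Ref: bottleneck 4, flow now 9.
Augment Well→M4→M3→Ref: bottleneck 7, flow now 16.
Augment Well→M4→P3→Ref: bottleneck 3, flow now 19.
No augmenting path remains; maximum flow = 19.
By max-flow min-cut, the minimum cut capacity equals the max flow.
In the residual graph, reachable from Well: {Well, M1}.
Min-cut edges: Well→M4 (10), M1→P2 (5), M1→M3 (4); capacity 10 + 5 + 4 = 19.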